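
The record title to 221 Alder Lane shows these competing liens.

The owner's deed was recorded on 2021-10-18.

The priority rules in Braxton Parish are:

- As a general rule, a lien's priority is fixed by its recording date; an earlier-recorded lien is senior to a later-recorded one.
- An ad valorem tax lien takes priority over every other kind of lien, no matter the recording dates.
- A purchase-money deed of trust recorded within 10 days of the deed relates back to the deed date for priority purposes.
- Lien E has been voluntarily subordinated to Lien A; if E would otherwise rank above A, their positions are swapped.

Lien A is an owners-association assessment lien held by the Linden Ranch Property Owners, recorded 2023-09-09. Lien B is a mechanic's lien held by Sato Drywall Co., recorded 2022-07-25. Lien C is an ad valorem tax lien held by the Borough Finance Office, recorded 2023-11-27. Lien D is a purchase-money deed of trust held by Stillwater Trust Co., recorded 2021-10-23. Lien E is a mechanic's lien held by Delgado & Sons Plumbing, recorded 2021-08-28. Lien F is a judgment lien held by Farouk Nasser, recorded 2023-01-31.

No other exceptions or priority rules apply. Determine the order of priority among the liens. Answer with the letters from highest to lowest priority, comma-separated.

C, A, D, B, F, E

Adjusting effective dates: D relates back to the deed date 2021-10-18.
C is an ad valorem tax lien, so it outranks all other liens regardless of date.
Remaining liens by effective date: E (2021-08-28), D (2021-10-18), B (2022-07-25), F (2023-01-31), A (2023-09-09).
E is senior to A before the subordination, so the two trade places.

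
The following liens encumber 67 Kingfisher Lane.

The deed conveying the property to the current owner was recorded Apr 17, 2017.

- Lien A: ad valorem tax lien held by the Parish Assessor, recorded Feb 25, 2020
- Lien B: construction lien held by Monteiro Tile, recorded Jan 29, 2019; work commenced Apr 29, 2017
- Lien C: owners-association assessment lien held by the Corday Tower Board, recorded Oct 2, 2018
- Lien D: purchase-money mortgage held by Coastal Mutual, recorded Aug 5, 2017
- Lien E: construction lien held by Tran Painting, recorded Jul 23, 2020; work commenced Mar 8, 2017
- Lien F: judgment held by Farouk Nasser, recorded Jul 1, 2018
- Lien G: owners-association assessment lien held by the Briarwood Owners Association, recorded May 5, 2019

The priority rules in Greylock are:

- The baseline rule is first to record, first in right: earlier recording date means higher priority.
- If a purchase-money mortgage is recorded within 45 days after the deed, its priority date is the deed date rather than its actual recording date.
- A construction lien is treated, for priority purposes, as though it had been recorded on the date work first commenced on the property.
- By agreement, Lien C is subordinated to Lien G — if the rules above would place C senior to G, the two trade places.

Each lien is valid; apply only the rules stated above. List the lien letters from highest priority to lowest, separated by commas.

E, B, D, F, G, C, A

First, effective dates: B is treated as recorded Apr 29, 2017, the work-commencement date; D was recorded 110 days after the deed — beyond 45 days — so no relation-back applies; E is treated as recorded Mar 8, 2017, the work-commencement date.
By effective date: E (Mar 8, 2017), B (Apr 29, 2017), D (Aug 5, 2017), F (Jul 1, 2018), C (Oct 2, 2018), G (May 5, 2019), A (Feb 25, 2020).
C is senior to G before the subordination, so the two trade places.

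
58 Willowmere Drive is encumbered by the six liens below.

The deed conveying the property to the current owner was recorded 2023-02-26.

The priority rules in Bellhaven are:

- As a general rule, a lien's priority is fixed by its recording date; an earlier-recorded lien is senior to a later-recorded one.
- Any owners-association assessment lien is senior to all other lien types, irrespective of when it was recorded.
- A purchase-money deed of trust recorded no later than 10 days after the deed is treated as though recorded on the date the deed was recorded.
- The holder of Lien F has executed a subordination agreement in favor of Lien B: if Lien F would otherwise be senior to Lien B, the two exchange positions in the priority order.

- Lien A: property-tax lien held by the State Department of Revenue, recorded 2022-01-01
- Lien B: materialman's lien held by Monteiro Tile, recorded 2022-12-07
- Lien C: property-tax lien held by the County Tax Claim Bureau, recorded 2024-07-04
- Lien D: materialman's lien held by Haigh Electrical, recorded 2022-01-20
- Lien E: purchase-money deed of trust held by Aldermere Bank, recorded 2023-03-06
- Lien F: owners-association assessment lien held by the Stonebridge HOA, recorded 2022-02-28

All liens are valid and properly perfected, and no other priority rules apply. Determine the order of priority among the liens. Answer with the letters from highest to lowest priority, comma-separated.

B, A, D, F, E, C

First, effective dates: E was recorded within the 10-day window, so its effective date is the deed date 2023-02-26.
F is an owners-association assessment lien and takes priority over every other lien.
The other liens, earliest effective date first: A (2022-01-01), D (2022-01-20), B (2022-12-07), E (2023-02-26), C (2024-07-04).
Because F would otherwise rank above B, the subordination swaps them.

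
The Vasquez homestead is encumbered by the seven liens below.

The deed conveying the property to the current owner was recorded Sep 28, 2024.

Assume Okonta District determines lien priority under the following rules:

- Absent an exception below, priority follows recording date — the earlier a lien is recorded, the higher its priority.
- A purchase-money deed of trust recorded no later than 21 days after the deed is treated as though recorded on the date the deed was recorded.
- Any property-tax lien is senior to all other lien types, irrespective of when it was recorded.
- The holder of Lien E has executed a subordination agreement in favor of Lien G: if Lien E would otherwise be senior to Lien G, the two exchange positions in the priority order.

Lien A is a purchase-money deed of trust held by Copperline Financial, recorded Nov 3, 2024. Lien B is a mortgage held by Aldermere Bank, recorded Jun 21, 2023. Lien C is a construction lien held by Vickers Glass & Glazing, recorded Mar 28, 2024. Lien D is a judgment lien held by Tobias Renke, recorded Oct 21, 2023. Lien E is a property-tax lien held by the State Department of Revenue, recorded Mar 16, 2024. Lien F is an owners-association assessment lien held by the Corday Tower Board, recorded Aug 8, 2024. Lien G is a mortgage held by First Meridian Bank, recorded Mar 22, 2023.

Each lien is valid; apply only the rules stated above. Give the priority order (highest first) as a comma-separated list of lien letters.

Effective dates after the stated exceptions: A was recorded 36 days after the deed, outside the 21-day window, so it keeps its recording date.
As a property-tax lien, E is senior to every other lien.
Ordering the rest by effective date: G (Mar 22, 2023), B (Jun 21, 2023), D (Oct 21, 2023), C (Mar 28, 2024), F (Aug 8, 2024), A (Nov 3, 2024).
E would otherwise be senior to G, so under the subordination agreement E and G exchange positions.

G, E, B, D, C, F, A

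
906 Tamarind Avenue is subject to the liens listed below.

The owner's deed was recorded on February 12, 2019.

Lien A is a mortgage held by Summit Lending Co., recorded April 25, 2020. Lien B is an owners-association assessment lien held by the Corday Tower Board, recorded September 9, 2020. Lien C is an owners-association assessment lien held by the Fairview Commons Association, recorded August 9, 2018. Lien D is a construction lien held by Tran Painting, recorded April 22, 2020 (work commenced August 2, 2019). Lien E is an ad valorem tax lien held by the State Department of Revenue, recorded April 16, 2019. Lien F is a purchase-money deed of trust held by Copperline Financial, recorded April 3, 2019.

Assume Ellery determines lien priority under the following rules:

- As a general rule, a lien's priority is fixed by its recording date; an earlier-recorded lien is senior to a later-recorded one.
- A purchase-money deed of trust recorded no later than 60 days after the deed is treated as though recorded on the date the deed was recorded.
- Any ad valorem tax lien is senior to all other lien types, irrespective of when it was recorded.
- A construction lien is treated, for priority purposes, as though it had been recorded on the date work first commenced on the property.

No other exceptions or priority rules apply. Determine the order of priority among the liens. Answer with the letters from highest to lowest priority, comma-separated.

E, C, F, D, A, B

Adjusting effective dates: D relates back to August 2, 2019 (work commenced); F's effective date is the deed date, February 12, 2019.
E is an ad valorem tax lien, so it outranks all other liens regardless of date.
Ordering the rest by effective date: C (August 9, 2018), F (February 12, 2019), D (August 2, 2019), A (April 25, 2020), B (September 9, 2020).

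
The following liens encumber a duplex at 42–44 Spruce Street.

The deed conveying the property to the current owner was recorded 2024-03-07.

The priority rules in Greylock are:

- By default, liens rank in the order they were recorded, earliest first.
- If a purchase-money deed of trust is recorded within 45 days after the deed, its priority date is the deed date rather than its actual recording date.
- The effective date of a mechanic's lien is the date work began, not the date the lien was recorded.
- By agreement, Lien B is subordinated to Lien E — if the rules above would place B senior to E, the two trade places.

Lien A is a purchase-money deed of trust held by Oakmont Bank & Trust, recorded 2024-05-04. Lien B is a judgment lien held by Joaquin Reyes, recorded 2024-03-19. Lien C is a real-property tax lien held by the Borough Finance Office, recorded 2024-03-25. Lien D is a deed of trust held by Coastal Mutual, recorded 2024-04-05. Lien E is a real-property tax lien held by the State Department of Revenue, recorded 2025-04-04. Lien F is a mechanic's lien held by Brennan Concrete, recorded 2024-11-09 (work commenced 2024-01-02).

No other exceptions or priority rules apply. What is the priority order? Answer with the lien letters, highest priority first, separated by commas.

Adjusting effective dates: A missed the 45-day window (58 days after the deed), so its recording date stands; F's effective date is 2024-01-02, when work began.
By effective date: F (2024-01-02), B (2024-03-19), C (2024-03-25), D (2024-04-05), A (2024-05-04), E (2025-04-04).
Because B would otherwise rank above E, the subordination swaps them.

F, E, C, D, A, B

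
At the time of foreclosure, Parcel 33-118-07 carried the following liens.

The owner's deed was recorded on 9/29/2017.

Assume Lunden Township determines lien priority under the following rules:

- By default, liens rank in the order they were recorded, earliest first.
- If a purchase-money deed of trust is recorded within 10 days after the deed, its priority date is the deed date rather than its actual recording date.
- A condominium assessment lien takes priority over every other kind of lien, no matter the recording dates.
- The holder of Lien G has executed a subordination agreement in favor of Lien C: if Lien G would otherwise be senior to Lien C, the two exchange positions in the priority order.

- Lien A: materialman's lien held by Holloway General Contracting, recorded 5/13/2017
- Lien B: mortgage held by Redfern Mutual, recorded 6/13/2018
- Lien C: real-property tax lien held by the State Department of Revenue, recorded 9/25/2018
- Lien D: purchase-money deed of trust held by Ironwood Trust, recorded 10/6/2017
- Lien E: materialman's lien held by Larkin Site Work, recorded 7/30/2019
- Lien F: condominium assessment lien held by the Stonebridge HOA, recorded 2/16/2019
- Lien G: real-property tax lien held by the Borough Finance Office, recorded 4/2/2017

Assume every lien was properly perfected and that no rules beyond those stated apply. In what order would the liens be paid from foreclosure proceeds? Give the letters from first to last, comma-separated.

First, effective dates: D's effective date is the deed date, 9/29/2017.
As a condominium assessment lien, F is senior to every other lien.
The other liens, earliest effective date first: G (4/2/2017), A (5/13/2017), D (9/29/2017), B (6/13/2018), C (9/25/2018), E (7/30/2019).
Because G would otherwise rank above C, the subordination swaps them.

F, C, A, D, B, G, E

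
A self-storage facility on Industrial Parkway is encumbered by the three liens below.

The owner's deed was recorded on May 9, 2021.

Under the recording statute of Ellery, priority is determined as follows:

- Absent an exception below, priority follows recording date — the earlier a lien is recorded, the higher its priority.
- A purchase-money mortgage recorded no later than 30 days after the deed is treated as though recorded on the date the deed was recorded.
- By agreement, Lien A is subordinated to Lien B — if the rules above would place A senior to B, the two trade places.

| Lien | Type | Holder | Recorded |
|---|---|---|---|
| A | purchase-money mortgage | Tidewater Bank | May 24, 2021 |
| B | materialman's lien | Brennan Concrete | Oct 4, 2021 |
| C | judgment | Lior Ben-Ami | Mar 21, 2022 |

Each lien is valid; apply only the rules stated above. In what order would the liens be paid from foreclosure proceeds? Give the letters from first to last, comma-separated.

Adjusting effective dates: A relates back to the deed date May 9, 2021.
Ordering by effective date: A (May 9, 2021), B (Oct 4, 2021), C (Mar 21, 2022).
A is senior to B before the subordination, so the two trade places.

B, A, C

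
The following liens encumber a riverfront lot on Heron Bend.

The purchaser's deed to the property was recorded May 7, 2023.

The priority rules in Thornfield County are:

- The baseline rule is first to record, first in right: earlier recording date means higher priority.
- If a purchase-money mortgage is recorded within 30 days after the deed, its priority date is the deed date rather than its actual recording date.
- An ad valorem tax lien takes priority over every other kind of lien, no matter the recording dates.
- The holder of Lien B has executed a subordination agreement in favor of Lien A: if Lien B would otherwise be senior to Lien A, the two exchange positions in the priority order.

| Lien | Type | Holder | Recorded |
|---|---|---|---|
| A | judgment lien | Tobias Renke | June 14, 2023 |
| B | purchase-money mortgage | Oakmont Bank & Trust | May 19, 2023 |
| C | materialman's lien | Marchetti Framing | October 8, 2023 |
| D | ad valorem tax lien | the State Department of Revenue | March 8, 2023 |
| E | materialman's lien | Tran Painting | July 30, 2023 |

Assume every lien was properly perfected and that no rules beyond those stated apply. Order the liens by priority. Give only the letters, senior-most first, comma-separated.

Effective dates after the stated exceptions: B's effective date is the deed date, May 7, 2023.
D, as an ad valorem tax lien, has superpriority and ranks first.
Among the remaining liens, by effective date: B (May 7, 2023), A (June 14, 2023), E (July 30, 2023), C (October 8, 2023).
Because B would otherwise rank above A, the subordination swaps them.

D, A, B, E, C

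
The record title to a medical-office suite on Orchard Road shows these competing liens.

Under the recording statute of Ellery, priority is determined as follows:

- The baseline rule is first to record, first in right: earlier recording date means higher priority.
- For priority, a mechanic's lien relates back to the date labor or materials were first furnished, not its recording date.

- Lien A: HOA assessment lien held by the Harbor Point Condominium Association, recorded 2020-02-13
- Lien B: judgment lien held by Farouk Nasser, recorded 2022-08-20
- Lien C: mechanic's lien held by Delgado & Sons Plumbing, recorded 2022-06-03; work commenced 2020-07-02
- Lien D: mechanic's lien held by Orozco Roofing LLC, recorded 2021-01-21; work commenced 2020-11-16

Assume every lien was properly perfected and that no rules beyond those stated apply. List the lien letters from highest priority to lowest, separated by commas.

Effective dates: C is treated as recorded 2020-07-02, the work-commencement date; D relates back to 2020-11-16 (work commenced).
Ordering by effective date: A (2020-02-13), C (2020-07-02), D (2020-11-16), B (2022-08-20).

A, C, D, B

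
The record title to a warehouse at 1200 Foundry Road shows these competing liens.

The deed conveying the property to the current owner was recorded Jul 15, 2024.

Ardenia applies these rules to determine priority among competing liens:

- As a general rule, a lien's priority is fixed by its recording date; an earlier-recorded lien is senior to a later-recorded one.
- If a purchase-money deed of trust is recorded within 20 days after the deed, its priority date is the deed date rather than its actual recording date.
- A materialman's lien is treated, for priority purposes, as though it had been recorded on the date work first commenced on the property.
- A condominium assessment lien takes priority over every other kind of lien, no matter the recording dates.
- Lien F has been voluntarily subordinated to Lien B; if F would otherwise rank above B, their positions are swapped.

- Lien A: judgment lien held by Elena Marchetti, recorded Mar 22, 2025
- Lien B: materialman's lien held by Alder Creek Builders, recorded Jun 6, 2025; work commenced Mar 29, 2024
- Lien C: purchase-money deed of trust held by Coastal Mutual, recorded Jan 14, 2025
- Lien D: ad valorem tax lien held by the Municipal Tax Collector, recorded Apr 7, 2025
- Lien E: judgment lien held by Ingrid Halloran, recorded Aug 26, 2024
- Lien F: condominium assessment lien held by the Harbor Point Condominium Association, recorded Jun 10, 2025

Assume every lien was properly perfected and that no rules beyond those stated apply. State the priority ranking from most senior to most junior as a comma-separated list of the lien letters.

B, F, E, C, A, D

First, effective dates: B's effective date is Mar 29, 2024, when work began; C missed the 20-day window (183 days after the deed), so its recording date stands.
As a condominium assessment lien, F is senior to every other lien.
The other liens, earliest effective date first: B (Mar 29, 2024), E (Aug 26, 2024), C (Jan 14, 2025), A (Mar 22, 2025), D (Apr 7, 2025).
Because F would otherwise rank above B, the subordination swaps them.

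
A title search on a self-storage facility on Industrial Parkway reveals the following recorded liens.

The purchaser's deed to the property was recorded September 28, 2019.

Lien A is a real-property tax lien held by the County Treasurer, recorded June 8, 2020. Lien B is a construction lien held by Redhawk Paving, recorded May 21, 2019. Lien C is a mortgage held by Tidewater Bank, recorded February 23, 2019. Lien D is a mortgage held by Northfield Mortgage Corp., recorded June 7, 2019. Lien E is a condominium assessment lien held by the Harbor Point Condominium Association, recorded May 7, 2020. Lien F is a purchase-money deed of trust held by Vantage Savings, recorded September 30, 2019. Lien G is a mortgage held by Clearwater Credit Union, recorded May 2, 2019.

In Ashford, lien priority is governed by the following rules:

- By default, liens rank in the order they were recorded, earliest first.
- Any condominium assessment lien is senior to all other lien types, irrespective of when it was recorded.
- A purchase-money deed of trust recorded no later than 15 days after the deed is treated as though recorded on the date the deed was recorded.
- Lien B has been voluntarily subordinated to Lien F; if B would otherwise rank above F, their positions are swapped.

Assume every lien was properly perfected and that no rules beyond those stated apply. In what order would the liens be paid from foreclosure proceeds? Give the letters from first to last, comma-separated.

First, effective dates: F relates back to the deed date September 28, 2019.
As a condominium assessment lien, E is senior to every other lien.
Among the remaining liens, by effective date: C (February 23, 2019), G (May 2, 2019), B (May 21, 2019), D (June 7, 2019), F (September 28, 2019), A (June 8, 2020).
The subordination applies — B was senior to F — so B and F swap.

E, C, G, F, D, B, A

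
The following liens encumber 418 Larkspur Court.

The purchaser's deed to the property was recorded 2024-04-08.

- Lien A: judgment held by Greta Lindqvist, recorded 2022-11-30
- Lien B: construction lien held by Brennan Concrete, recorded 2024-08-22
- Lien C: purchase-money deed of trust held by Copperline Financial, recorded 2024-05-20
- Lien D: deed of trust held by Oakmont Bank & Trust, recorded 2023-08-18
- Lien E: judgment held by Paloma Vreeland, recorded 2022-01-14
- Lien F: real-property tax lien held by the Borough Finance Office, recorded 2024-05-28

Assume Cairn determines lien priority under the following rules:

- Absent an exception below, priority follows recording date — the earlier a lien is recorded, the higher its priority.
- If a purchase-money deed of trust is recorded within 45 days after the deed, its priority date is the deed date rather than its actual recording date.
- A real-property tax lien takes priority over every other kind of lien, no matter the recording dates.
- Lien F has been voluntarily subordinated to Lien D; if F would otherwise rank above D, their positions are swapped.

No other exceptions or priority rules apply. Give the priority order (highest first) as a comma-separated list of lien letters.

D, E, A, F, C, B

Effective dates after the stated exceptions: C's effective date is the deed date, 2024-04-08.
F is a real-property tax lien, so it outranks all other liens regardless of date.
Ordering the rest by effective date: E (2022-01-14), A (2022-11-30), D (2023-08-18), C (2024-04-08), B (2024-08-22).
F would otherwise be senior to D, so under the subordination agreement F and D exchange positions.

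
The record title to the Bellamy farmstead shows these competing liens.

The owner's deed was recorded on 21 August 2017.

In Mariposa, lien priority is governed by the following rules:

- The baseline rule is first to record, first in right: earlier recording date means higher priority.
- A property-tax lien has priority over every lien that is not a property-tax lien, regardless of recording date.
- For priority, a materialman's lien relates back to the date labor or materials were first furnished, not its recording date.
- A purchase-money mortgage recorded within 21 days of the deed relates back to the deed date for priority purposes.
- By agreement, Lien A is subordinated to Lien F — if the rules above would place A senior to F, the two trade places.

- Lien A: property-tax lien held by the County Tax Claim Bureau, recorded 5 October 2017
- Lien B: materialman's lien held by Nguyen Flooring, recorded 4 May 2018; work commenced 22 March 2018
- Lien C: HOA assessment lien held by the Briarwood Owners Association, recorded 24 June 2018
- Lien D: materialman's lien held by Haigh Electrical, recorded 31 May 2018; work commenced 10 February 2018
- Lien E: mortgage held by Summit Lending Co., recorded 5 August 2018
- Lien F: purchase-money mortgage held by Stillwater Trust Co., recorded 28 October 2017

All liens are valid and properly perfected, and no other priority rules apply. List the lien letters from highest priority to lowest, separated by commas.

F, A, D, B, C, E

First, effective dates: B is treated as recorded 22 March 2018, the work-commencement date; D is treated as recorded 10 February 2018, the work-commencement date; F missed the 21-day window (68 days after the deed), so its recording date stands.
As a property-tax lien, A is senior to every other lien.
The other liens, earliest effective date first: F (28 October 2017), D (10 February 2018), B (22 March 2018), C (24 June 2018), E (5 August 2018).
Because A would otherwise rank above F, the subordination swaps them.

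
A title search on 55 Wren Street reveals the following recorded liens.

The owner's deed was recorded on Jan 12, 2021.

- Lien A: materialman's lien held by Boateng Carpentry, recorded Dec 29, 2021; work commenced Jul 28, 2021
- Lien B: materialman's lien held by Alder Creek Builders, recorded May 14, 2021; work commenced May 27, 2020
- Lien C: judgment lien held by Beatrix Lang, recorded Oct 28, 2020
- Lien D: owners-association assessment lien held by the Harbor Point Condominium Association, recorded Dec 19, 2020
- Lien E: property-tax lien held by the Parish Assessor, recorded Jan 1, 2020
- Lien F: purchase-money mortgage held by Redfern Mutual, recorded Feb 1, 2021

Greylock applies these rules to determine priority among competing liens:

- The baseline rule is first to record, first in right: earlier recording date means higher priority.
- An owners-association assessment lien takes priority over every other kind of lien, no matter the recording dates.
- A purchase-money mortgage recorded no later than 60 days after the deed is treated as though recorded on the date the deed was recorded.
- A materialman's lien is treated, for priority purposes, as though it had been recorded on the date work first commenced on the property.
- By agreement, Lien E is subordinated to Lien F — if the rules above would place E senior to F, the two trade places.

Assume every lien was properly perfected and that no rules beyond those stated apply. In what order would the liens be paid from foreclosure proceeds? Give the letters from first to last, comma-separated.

D, F, B, C, E, A

Adjusting effective dates: A is treated as recorded Jul 28, 2021, the work-commencement date; B is treated as recorded May 27, 2020, the work-commencement date; F's effective date is the deed date, Jan 12, 2021.
D is an owners-association assessment lien and takes priority over every other lien.
The other liens, earliest effective date first: E (Jan 1, 2020), B (May 27, 2020), C (Oct 28, 2020), F (Jan 12, 2021), A (Jul 28, 2021).
E is senior to F before the subordination, so the two trade places.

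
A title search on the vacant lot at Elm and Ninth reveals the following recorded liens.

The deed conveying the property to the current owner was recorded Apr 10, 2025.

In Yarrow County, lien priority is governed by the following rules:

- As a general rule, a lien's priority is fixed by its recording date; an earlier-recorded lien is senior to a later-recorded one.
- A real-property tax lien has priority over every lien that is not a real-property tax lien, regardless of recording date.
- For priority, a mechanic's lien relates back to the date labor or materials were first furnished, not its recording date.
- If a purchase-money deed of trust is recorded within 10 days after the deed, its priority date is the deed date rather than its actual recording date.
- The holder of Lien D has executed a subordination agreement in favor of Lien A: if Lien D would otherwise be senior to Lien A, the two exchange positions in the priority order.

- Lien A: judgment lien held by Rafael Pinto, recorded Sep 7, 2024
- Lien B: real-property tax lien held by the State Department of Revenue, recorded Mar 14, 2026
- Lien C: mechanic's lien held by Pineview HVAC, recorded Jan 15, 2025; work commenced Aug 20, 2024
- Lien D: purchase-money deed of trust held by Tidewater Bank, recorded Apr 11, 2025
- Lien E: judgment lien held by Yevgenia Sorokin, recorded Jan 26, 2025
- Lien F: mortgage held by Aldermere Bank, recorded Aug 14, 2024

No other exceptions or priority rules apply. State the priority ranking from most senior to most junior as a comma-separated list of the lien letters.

B, F, C, A, E, D

Effective dates after the stated exceptions: C relates back to Aug 20, 2024 (work commenced); D's effective date is the deed date, Apr 10, 2025.
B is a real-property tax lien and takes priority over every other lien.
The other liens, earliest effective date first: F (Aug 14, 2024), C (Aug 20, 2024), A (Sep 7, 2024), E (Jan 26, 2025), D (Apr 10, 2025).
D is already junior to A, so the subordination agreement changes nothing.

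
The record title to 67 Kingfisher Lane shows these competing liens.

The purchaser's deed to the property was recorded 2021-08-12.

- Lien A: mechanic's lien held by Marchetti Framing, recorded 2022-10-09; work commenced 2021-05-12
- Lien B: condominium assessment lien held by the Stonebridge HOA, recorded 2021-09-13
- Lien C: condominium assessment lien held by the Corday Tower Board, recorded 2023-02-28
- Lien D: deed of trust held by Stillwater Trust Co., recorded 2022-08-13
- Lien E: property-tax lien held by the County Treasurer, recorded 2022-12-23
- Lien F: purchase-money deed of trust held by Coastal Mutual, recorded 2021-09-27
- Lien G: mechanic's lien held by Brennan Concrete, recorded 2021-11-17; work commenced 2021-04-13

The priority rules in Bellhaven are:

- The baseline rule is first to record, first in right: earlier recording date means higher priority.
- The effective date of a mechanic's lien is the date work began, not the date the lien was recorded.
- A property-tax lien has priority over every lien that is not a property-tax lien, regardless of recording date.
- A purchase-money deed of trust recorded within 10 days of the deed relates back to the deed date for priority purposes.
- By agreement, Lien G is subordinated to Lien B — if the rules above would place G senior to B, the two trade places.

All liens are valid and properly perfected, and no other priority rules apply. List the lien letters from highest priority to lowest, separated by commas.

E, B, A, G, F, D, C

Effective dates after the stated exceptions: A relates back to 2021-05-12 (work commenced); F missed the 10-day window (46 days after the deed), so its recording date stands; G relates back to 2021-04-13 (work commenced).
E, as a property-tax lien, has superpriority and ranks first.
Ordering the rest by effective date: G (2021-04-13), A (2021-05-12), B (2021-09-13), F (2021-09-27), D (2022-08-13), C (2023-02-28).
The subordination applies — G was senior to B — so G and B swap.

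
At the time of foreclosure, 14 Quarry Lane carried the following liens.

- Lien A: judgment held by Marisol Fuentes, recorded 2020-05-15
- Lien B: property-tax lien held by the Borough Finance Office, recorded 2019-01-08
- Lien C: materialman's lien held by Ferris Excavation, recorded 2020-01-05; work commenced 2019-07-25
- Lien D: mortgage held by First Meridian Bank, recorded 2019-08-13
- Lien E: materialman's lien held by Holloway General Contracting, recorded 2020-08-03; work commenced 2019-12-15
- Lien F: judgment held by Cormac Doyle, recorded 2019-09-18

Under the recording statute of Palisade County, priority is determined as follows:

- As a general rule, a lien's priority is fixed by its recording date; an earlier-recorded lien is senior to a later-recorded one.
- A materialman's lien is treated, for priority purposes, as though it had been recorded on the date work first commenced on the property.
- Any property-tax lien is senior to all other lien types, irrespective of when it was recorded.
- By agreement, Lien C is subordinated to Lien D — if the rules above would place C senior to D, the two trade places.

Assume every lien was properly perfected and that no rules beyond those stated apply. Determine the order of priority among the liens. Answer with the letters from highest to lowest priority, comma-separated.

Effective dates: C's effective date is 2019-07-25, when work began; E relates back to 2019-12-15 (work commenced).
B, as a property-tax lien, has superpriority and ranks first.
Remaining liens by effective date: C (2019-07-25), D (2019-08-13), F (2019-09-18), E (2019-12-15), A (2020-05-15).
C would otherwise be senior to D, so under the subordination agreement C and D exchange positions.

B, D, C, F, E, A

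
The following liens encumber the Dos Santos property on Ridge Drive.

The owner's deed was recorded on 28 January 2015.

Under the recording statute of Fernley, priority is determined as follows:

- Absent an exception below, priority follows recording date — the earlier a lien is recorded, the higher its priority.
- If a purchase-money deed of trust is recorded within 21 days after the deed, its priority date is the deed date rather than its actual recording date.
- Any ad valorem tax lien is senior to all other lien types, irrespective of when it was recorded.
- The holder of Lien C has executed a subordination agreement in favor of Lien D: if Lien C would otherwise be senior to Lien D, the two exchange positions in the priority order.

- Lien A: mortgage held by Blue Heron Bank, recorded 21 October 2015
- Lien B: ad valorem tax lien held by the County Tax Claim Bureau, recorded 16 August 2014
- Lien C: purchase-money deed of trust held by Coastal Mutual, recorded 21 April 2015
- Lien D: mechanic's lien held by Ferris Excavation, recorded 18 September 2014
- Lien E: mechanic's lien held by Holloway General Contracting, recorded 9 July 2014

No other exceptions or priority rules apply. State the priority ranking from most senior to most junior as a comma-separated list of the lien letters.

Effective dates: C missed the 21-day window (83 days after the deed), so its recording date stands.
B, as an ad valorem tax lien, has superpriority and ranks first.
Remaining liens by effective date: E (9 July 2014), D (18 September 2014), C (21 April 2015), A (21 October 2015).
C already ranks below D; the subordination has no effect.

B, E, D, C, A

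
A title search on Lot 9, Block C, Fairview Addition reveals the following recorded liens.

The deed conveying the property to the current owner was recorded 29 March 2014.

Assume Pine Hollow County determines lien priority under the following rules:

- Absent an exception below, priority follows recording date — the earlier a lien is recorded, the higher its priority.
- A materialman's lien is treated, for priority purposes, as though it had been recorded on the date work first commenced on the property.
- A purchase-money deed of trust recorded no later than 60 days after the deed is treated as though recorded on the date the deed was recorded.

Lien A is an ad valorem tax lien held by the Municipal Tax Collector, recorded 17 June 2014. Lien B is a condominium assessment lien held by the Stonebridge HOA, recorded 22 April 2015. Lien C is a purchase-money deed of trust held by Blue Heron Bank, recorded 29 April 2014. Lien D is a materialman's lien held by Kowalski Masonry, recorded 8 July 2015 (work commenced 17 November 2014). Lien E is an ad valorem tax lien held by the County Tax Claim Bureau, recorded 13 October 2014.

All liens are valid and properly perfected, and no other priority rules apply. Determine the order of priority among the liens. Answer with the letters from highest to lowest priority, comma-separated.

Effective dates: C was recorded within the 60-day window, so its effective date is the deed date 29 March 2014; D's effective date is 17 November 2014, when work began.
By effective date: C (29 March 2014), A (17 June 2014), E (13 October 2014), D (17 November 2014), B (22 April 2015).

C, A, E, D, B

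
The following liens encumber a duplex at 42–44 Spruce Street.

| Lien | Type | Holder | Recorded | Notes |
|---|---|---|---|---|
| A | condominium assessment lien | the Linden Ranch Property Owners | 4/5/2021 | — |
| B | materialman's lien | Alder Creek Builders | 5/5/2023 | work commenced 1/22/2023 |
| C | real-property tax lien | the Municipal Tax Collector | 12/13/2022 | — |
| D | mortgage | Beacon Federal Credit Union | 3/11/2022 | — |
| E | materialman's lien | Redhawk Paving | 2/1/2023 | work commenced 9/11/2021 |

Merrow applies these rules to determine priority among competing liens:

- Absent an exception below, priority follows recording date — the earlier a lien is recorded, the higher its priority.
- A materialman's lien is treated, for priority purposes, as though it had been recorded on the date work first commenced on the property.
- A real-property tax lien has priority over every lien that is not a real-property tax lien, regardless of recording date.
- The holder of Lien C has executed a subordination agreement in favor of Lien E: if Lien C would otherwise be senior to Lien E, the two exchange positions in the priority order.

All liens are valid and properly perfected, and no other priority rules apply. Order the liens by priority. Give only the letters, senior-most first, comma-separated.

Effective dates after the stated exceptions: B's effective date is 1/22/2023, when work began; E is treated as recorded 9/11/2021, the work-commencement date.
As a real-property tax lien, C is senior to every other lien.
The other liens, earliest effective date first: A (4/5/2021), E (9/11/2021), D (3/11/2022), B (1/22/2023).
Because C would otherwise rank above E, the subordination swaps them.

E, A, C, D, B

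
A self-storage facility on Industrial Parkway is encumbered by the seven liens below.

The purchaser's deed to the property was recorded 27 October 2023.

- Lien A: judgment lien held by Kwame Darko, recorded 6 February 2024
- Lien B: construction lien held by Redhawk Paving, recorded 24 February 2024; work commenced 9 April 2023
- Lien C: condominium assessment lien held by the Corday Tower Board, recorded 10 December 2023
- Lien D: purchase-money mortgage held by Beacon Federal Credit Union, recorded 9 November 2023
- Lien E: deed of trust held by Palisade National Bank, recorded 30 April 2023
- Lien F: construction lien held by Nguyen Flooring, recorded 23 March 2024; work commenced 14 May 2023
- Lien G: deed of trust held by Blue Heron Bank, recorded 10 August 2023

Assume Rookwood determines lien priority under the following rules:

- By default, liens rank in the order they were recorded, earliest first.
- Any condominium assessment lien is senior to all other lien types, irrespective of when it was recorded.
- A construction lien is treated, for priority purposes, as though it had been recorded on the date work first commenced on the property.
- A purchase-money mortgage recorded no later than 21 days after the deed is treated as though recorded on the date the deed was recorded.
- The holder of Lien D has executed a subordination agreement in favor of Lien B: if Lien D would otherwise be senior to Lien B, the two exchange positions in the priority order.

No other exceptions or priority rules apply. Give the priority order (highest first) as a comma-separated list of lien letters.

Effective dates after the stated exceptions: B's effective date is 9 April 2023, when work began; D's effective date is the deed date, 27 October 2023; F relates back to 14 May 2023 (work commenced).
C is a condominium assessment lien and takes priority over every other lien.
Remaining liens by effective date: B (9 April 2023), E (30 April 2023), F (14 May 2023), G (10 August 2023), D (27 October 2023), A (6 February 2024).
D is already junior to B, so the subordination agreement changes nothing.

C, B, E, F, G, D, A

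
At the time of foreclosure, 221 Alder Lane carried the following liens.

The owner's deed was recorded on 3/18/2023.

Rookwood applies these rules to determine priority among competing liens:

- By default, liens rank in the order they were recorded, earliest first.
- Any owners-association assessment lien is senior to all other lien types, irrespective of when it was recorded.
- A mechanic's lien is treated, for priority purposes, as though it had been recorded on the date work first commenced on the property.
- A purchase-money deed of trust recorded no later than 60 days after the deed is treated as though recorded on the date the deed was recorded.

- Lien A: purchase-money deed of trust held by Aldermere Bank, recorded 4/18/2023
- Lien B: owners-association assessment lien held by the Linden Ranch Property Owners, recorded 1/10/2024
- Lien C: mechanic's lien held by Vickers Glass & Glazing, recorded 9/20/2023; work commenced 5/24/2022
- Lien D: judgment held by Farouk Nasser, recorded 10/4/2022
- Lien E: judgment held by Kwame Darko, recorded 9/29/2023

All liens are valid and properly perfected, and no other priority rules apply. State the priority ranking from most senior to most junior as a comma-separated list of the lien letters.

Effective dates: A's effective date is the deed date, 3/18/2023; C relates back to 5/24/2022 (work commenced).
B is an owners-association assessment lien and takes priority over every other lien.
Among the remaining liens, by effective date: C (5/24/2022), D (10/4/2022), A (3/18/2023), E (9/29/2023).

B, C, D, A, E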